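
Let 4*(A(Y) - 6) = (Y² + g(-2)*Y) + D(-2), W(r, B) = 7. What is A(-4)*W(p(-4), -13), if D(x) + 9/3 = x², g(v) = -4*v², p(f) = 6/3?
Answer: 735/4 ≈ 183.75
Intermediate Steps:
p(f) = 2 (p(f) = 6*(⅓) = 2)
D(x) = -3 + x²
A(Y) = 25/4 - 4*Y + Y²/4 (A(Y) = 6 + ((Y² + (-4*(-2)²)*Y) + (-3 + (-2)²))/4 = 6 + ((Y² + (-4*4)*Y) + (-3 + 4))/4 = 6 + ((Y² - 16*Y) + 1)/4 = 6 + (1 + Y² - 16*Y)/4 = 6 + (¼ - 4*Y + Y²/4) = 25/4 - 4*Y + Y²/4)
A(-4)*W(p(-4), -13) = (25/4 - 4*(-4) + (¼)*(-4)²)*7 = (25/4 + 16 + (¼)*16)*7 = (25/4 + 16 + 4)*7 = (105/4)*7 = 735/4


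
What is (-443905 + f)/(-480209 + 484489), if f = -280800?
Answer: -144941/856 ≈ -169.32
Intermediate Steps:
(-443905 + f)/(-480209 + 484489) = (-443905 - 280800)/(-480209 + 484489) = -724705/4280 = -724705*1/4280 = -144941/856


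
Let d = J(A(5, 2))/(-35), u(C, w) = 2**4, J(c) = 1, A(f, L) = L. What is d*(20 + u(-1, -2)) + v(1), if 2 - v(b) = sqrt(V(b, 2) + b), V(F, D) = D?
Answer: 34/35 - sqrt(3) ≈ -0.76062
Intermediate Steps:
v(b) = 2 - sqrt(2 + b)
u(C, w) = 16
d = -1/35 (d = 1/(-35) = 1*(-1/35) = -1/35 ≈ -0.028571)
d*(20 + u(-1, -2)) + v(1) = -(20 + 16)/35 + (2 - sqrt(2 + 1)) = -1/35*36 + (2 - sqrt(3)) = -36/35 + (2 - sqrt(3)) = 34/35 - sqrt(3)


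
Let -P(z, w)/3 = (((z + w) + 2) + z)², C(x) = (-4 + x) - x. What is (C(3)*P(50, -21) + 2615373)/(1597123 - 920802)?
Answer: 2694105/676321 ≈ 3.9835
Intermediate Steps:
C(x) = -4
P(z, w) = -3*(2 + w + 2*z)² (P(z, w) = -3*(((z + w) + 2) + z)² = -3*(((w + z) + 2) + z)² = -3*((2 + w + z) + z)² = -3*(2 + w + 2*z)²)
(C(3)*P(50, -21) + 2615373)/(1597123 - 920802) = (-(-12)*(2 - 21 + 2*50)² + 2615373)/(1597123 - 920802) = (-(-12)*(2 - 21 + 100)² + 2615373)/676321 = (-(-12)*81² + 2615373)*(1/676321) = (-(-12)*6561 + 2615373)*(1/676321) = (-4*(-19683) + 2615373)*(1/676321) = (78732 + 2615373)*(1/676321) = 2694105*(1/676321) = 2694105/676321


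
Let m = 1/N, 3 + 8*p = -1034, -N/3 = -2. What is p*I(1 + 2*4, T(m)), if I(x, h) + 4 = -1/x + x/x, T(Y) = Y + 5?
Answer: 7259/18 ≈ 403.28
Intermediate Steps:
N = 6 (N = -3*(-2) = 6)
p = -1037/8 (p = -3/8 + (1/8)*(-1034) = -3/8 - 517/4 = -1037/8 ≈ -129.63)
m = 1/6 ≈ 0.16667
T(Y) = 5 + Y
I(x, h) = -3 - 1/x (I(x, h) = -4 + (-1/x + x/x) = -4 + (-1/x + 1) = -4 + (1 - 1/x) = -3 - 1/x)
p*I(1 + 2*4, T(m)) = -1037*(-3 - 1/(1 + 2*4))/8 = -1037*(-3 - 1/(1 + 8))/8 = -1037*(-3 - 1/9)/8 = -1037/8*(-28/9) = 7259/18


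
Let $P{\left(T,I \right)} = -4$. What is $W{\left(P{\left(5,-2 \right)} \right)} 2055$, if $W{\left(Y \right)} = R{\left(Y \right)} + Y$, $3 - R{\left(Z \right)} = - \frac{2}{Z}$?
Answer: $- \frac{6165}{2} \approx -3082.5$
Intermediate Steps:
$R{\left(Z \right)} = 3 + \frac{2}{Z}$ ($R{\left(Z \right)} = 3 - - \frac{2}{Z} = 3 + \frac{2}{Z}$)
$W{\left(Y \right)} = 3 + Y + \frac{2}{Y}$ ($W{\left(Y \right)} = \left(3 + \frac{2}{Y}\right) + Y = 3 + Y + \frac{2}{Y}$)
$W{\left(P{\left(5,-2 \right)} \right)} 2055 = \left(3 - 4 + \frac{2}{-4}\right) 2055 = \left(3 - 4 + 2 \left(- \frac{1}{4}\right)\right) 2055 = \left(3 - 4 - \frac{1}{2}\right) 2055 = \left(- \frac{3}{2}\right) 2055 = - \frac{6165}{2}$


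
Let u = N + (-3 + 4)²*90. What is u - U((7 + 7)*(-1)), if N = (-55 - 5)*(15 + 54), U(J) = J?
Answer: -4036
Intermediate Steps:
N = -4140 (N = -60*69 = -4140)
u = -4050 (u = -4140 + (-3 + 4)²*90 = -4140 + 1²*90 = -4140 + 1*90 = -4140 + 90 = -4050)
u - U((7 + 7)*(-1)) = -4050 - (7 + 7)*(-1) = -4050 - 14*(-1) = -4050 - 1*(-14) = -4050 + 14 = -4036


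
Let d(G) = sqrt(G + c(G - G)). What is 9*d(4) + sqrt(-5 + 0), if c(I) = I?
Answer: 18 + I*sqrt(5) ≈ 18.0 + 2.2361*I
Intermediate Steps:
d(G) = sqrt(G) (d(G) = sqrt(G + (G - G)) = sqrt(G + 0) = sqrt(G))
9*d(4) + sqrt(-5 + 0) = 9*sqrt(4) + sqrt(-5 + 0) = 9*2 + sqrt(-5) = 18 + I*sqrt(5)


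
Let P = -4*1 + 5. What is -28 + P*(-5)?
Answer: -33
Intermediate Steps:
P = 1 (P = -4 + 5 = 1)
-28 + P*(-5) = -28 + 1*(-5) = -28 - 5 = -33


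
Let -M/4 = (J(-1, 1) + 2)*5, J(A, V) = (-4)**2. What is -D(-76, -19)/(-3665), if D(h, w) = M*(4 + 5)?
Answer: -648/733 ≈ -0.88404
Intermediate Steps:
J(A, V) = 16
M = -360 (M = -4*(16 + 2)*5 = -72*5 = -4*90 = -360)
D(h, w) = -3240 (D(h, w) = -360*(4 + 5) = -360*9 = -3240)
-D(-76, -19)/(-3665) = -1*(-3240)/(-3665) = 3240*(-1/3665) = -648/733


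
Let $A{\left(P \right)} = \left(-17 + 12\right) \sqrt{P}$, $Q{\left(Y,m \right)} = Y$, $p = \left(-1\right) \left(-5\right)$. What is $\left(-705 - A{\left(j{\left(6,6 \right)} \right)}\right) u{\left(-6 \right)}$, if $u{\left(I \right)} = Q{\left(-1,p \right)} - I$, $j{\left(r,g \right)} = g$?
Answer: $-3525 + 25 \sqrt{6} \approx -3463.8$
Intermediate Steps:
$p = 5$
$A{\left(P \right)} = - 5 \sqrt{P}$
$u{\left(I \right)} = -1 - I$
$\left(-705 - A{\left(j{\left(6,6 \right)} \right)}\right) u{\left(-6 \right)} = \left(-705 - - 5 \sqrt{6}\right) \left(-1 - -6\right) = \left(-705 + 5 \sqrt{6}\right) \left(-1 + 6\right) = \left(-705 + 5 \sqrt{6}\right) 5 = -3525 + 25 \sqrt{6}$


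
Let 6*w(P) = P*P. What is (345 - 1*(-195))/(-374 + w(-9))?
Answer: -1080/721 ≈ -1.4979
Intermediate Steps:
w(P) = P²/6 (w(P) = (P*P)/6 = P²/6)
(345 - 1*(-195))/(-374 + w(-9)) = (345 - 1*(-195))/(-374 + (⅙)*(-9)²) = (345 + 195)/(-374 + (⅙)*81) = 540/(-374 + 27/2) = 540/(-721/2) = 540*(-2/721) = -1080/721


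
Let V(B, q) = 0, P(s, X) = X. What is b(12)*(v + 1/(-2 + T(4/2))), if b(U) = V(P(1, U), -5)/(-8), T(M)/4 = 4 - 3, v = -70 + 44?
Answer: 0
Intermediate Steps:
v = -26
T(M) = 4 (T(M) = 4*(4 - 3) = 4*1 = 4)
b(U) = 0 (b(U) = 0/(-8) = 0*(-1/8) = 0)
b(12)*(v + 1/(-2 + T(4/2))) = 0*(-26 + 1/(-2 + 4)) = 0*(-26 + 1/2) = 0*(-51/2) = 0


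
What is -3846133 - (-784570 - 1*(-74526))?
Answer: -3136089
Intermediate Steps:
-3846133 - (-784570 - 1*(-74526)) = -3846133 - (-784570 + 74526) = -3846133 - 1*(-710044) = -3846133 + 710044 = -3136089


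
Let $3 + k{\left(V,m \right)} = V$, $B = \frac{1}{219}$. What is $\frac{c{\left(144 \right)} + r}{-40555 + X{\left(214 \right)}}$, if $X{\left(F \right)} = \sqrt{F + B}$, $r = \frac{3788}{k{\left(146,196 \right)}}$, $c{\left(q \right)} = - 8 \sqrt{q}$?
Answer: $\frac{22070639325}{12876828629236} + \frac{2485 \sqrt{10263873}}{12876828629236} \approx 0.0017146$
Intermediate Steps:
$B = \frac{1}{219} \approx 0.0045662$
$k{\left(V,m \right)} = -3 + V$
$r = \frac{3788}{143}$ ($r = \frac{3788}{-3 + 146} = \frac{3788}{143} \approx 26.49$)
$X{\left(F \right)} = \sqrt{\frac{1}{219} + F}$ ($X{\left(F \right)} = \sqrt{F + \frac{1}{219}} = \sqrt{\frac{1}{219} + F}$)
$\frac{c{\left(144 \right)} + r}{-40555 + X{\left(214 \right)}} = \frac{- 8 \sqrt{144} + \frac{3788}{143}}{-40555 + \frac{\sqrt{219 + 47961 \cdot 214}}{219}} = \frac{\left(-8\right) 12 + \frac{3788}{143}}{-40555 + \frac{\sqrt{219 + 10263654}}{219}} = \frac{-96 + \frac{3788}{143}}{-40555 + \frac{\sqrt{10263873}}{219}} = - \frac{9940}{143 \left(-40555 + \frac{\sqrt{10263873}}{219}\right)}$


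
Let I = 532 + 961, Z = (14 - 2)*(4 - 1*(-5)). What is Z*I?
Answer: 161244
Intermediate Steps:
Z = 108 (Z = 12*(4 + 5) = 12*9 = 108)
I = 1493
Z*I = 108*1493 = 161244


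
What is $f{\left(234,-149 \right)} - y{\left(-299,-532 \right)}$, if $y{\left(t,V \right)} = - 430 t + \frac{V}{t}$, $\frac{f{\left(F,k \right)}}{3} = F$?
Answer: $- \frac{38233064}{299} \approx -1.2787 \cdot 10^{5}$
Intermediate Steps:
$f{\left(F,k \right)} = 3 F$
$y{\left(t,V \right)} = - 430 t + \frac{V}{t}$
$f{\left(234,-149 \right)} - y{\left(-299,-532 \right)} = 3 \cdot 234 - \left(\left(-430\right) \left(-299\right) - \frac{532}{-299}\right) = 702 - \left(128570 - - \frac{532}{299}\right) = 702 - \left(128570 + \frac{532}{299}\right) = 702 - \frac{38442962}{299} = - \frac{38233064}{299}$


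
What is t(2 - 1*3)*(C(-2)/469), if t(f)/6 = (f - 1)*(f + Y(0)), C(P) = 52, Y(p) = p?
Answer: 624/469 ≈ 1.3305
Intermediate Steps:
t(f) = 6*f*(-1 + f) (t(f) = 6*((f - 1)*(f + 0)) = 6*((-1 + f)*f) = 6*(f*(-1 + f)) = 6*f*(-1 + f))
t(2 - 1*3)*(C(-2)/469) = (6*(2 - 1*3)*(-1 + (2 - 1*3)))*(52/469) = (6*(2 - 3)*(-1 + (2 - 3)))*(52*(1/469)) = (6*(-1)*(-1 - 1))*(52/469) = (6*(-1)*(-2))*(52/469) = 12*(52/469) = 624/469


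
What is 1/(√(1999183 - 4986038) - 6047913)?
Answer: -6047913/36577254642424 - I*√2986855/36577254642424 ≈ -1.6535e-7 - 4.7249e-11*I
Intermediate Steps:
1/(√(1999183 - 4986038) - 6047913) = 1/(√(-2986855) - 6047913) = 1/(I*√2986855 - 6047913) = 1/(-6047913 + I*√2986855)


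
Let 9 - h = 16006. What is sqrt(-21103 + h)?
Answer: 10*I*sqrt(371) ≈ 192.61*I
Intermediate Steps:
h = -15997 (h = 9 - 1*16006 = 9 - 16006 = -15997)
sqrt(-21103 + h) = sqrt(-21103 - 15997) = sqrt(-37100) = 10*I*sqrt(371)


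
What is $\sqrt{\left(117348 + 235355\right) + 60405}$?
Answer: $2 \sqrt{103277} \approx 642.73$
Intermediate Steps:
$\sqrt{\left(117348 + 235355\right) + 60405} = \sqrt{352703 + 60405} = \sqrt{413108} = 2 \sqrt{103277}$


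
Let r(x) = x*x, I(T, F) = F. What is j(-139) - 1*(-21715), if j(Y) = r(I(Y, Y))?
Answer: 41036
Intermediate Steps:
r(x) = x**2
j(Y) = Y**2
j(-139) - 1*(-21715) = (-139)**2 - 1*(-21715) = 19321 + 21715 = 41036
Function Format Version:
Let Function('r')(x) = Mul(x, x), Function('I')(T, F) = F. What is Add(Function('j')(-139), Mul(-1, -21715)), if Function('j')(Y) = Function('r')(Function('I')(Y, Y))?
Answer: 41036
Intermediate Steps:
Function('r')(x) = Pow(x, 2)
Function('j')(Y) = Pow(Y, 2)
Add(Function('j')(-139), Mul(-1, -21715)) = Add(Pow(-139, 2), Mul(-1, -21715)) = Add(19321, 21715) = 41036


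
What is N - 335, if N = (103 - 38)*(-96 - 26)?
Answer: -8265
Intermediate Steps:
N = -7930 (N = 65*(-122) = -7930)
N - 335 = -7930 - 335 = -8265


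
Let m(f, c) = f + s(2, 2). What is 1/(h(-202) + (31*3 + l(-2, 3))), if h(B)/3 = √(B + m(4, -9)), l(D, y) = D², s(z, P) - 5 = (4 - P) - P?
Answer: 97/11146 - 3*I*√193/11146 ≈ 0.0087027 - 0.0037392*I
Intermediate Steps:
s(z, P) = 9 - 2*P (s(z, P) = 5 + ((4 - P) - P) = 5 + (4 - 2*P) = 9 - 2*P)
m(f, c) = 5 + f (m(f, c) = f + (9 - 2*2) = f + (9 - 4) = f + 5 = 5 + f)
h(B) = 3*√(9 + B) (h(B) = 3*√(B + (5 + 4)) = 3*√(B + 9) = 3*√(9 + B))
1/(h(-202) + (31*3 + l(-2, 3))) = 1/(3*√(9 - 202) + (31*3 + (-2)²)) = 1/(3*√(-193) + (93 + 4)) = 1/(3*(I*√193) + 97) = 1/(3*I*√193 + 97) = 1/(97 + 3*I*√193)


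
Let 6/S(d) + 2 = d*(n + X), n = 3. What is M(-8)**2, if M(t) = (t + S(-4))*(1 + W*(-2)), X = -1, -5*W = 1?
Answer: 90601/625 ≈ 144.96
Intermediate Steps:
W = -1/5 (W = -1/5*1 = -1/5 ≈ -0.20000)
S(d) = 6/(-2 + 2*d) (S(d) = 6/(-2 + d*(3 - 1)) = 6/(-2 + d*2) = 6/(-2 + 2*d))
M(t) = -21/25 + 7*t/5 (M(t) = (t + 3/(-1 - 4))*(1 - 1/5*(-2)) = (t + 3/(-5))*(1 + 2/5) = (t + 3*(-1/5))*(7/5) = (t - 3/5)*(7/5) = (-3/5 + t)*(7/5) = -21/25 + 7*t/5)
M(-8)**2 = (-21/25 + (7/5)*(-8))**2 = (-21/25 - 56/5)**2 = (-301/25)**2 = 90601/625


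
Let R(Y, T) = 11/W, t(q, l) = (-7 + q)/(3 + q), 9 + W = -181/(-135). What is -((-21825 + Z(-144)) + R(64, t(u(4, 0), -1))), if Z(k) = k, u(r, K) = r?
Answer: 2065221/94 ≈ 21970.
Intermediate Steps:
W = -1034/135 (W = -9 - 181/(-135) = -9 - 181*(-1/135) = -9 + 181/135 = -1034/135 ≈ -7.6593)
t(q, l) = (-7 + q)/(3 + q)
R(Y, T) = -135/94 (R(Y, T) = 11/(-1034/135) = 11*(-135/1034) = -135/94)
-((-21825 + Z(-144)) + R(64, t(u(4, 0), -1))) = -((-21825 - 144) - 135/94) = -(-21969 - 135/94) = -1*(-2065221/94) = 2065221/94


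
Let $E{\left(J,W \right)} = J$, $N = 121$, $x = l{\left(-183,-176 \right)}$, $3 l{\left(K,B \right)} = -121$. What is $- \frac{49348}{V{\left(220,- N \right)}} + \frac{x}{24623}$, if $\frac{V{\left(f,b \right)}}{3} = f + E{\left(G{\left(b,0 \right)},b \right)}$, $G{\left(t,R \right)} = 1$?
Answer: $- \frac{93470965}{1255773} \approx -74.433$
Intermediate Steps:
$l{\left(K,B \right)} = - \frac{121}{3}$ ($l{\left(K,B \right)} = \frac{1}{3} \left(-121\right) = - \frac{121}{3}$)
$x = - \frac{121}{3} \approx -40.333$
$V{\left(f,b \right)} = 3 + 3 f$ ($V{\left(f,b \right)} = 3 \left(f + 1\right) = 3 \left(1 + f\right) = 3 + 3 f$)
$- \frac{49348}{V{\left(220,- N \right)}} + \frac{x}{24623} = - \frac{49348}{3 + 3 \cdot 220} - \frac{121}{3 \cdot 24623} = - \frac{49348}{3 + 660} - \frac{121}{73869} = - \frac{49348}{663} - \frac{121}{73869} = \left(-49348\right) \frac{1}{663} - \frac{121}{73869} = - \frac{3796}{51} - \frac{121}{73869} = - \frac{93470965}{1255773}$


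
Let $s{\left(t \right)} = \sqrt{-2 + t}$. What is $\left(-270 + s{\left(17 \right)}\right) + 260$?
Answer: $-10 + \sqrt{15} \approx -6.127$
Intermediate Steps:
$\left(-270 + s{\left(17 \right)}\right) + 260 = \left(-270 + \sqrt{-2 + 17}\right) + 260 = \left(-270 + \sqrt{15}\right) + 260 = -10 + \sqrt{15}$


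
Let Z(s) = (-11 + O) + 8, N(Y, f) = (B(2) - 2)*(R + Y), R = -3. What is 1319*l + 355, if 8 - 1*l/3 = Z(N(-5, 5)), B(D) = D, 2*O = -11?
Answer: 131291/2 ≈ 65646.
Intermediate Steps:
O = -11/2 (O = (½)*(-11) = -11/2 ≈ -5.5000)
N(Y, f) = 0 (N(Y, f) = (2 - 2)*(-3 + Y) = 0*(-3 + Y) = 0)
Z(s) = -17/2 (Z(s) = (-11 - 11/2) + 8 = -33/2 + 8 = -17/2)
l = 99/2 (l = 24 - 3*(-17/2) = 24 + 51/2 = 99/2 ≈ 49.500)
1319*l + 355 = 1319*(99/2) + 355 = 130581/2 + 355 = 131291/2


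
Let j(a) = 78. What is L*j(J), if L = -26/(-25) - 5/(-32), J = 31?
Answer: 37323/400 ≈ 93.307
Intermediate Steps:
L = 957/800 (L = -26*(-1/25) - 5*(-1/32) = 26/25 + 5/32 = 957/800 ≈ 1.1963)
L*j(J) = (957/800)*78 = 37323/400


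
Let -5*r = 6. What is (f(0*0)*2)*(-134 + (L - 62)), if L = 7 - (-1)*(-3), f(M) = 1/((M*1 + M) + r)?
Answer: 320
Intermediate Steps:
r = -6/5 (r = -⅕*6 = -6/5 ≈ -1.2000)
f(M) = 1/(-6/5 + 2*M) (f(M) = 1/((M*1 + M) - 6/5) = 1/((M + M) - 6/5) = 1/(2*M - 6/5) = 1/(-6/5 + 2*M))
L = 4 (L = 7 - 1*3 = 7 - 3 = 4)
(f(0*0)*2)*(-134 + (L - 62)) = ((5/(2*(-3 + 5*(0*0))))*2)*(-134 + (4 - 62)) = ((5/(2*(-3 + 5*0)))*2)*(-134 - 58) = ((5/(2*(-3 + 0)))*2)*(-192) = (((5/2)/(-3))*2)*(-192) = (((5/2)*(-⅓))*2)*(-192) = -⅚*2*(-192) = -5/3*(-192) = 320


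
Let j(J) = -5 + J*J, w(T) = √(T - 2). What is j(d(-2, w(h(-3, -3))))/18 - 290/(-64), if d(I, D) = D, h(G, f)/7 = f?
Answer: 857/288 ≈ 2.9757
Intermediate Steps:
h(G, f) = 7*f
w(T) = √(-2 + T)
j(J) = -5 + J²
j(d(-2, w(h(-3, -3))))/18 - 290/(-64) = (-5 + (√(-2 + 7*(-3)))²)/18 - 290/(-64) = (-5 + (√(-2 - 21))²)*(1/18) - 290*(-1/64) = (-5 + (√(-23))²)*(1/18) + 145/32 = (-5 + (I*√23)²)*(1/18) + 145/32 = (-5 - 23)*(1/18) + 145/32 = -28*1/18 + 145/32 = -14/9 + 145/32 = 857/288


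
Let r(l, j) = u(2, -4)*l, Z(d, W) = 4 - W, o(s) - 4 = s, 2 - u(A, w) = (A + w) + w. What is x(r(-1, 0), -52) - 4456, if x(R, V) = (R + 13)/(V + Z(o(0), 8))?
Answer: -249541/56 ≈ -4456.1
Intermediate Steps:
u(A, w) = 2 - A - 2*w (u(A, w) = 2 - ((A + w) + w) = 2 - (A + 2*w) = 2 + (-A - 2*w) = 2 - A - 2*w)
o(s) = 4 + s
r(l, j) = 8*l (r(l, j) = (2 - 1*2 - 2*(-4))*l = (2 - 2 + 8)*l = 8*l)
x(R, V) = (13 + R)/(-4 + V) (x(R, V) = (R + 13)/(V + (4 - 1*8)) = (13 + R)/(V + (4 - 8)) = (13 + R)/(V - 4) = (13 + R)/(-4 + V))
x(r(-1, 0), -52) - 4456 = (13 + 8*(-1))/(-4 - 52) - 4456 = (13 - 8)/(-56) - 4456 = -1/56*5 - 4456 = -5/56 - 4456 = -249541/56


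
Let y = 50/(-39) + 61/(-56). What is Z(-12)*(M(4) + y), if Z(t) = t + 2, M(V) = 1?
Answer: 14975/1092 ≈ 13.713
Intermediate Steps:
y = -5179/2184 (y = 50*(-1/39) + 61*(-1/56) = -50/39 - 61/56 = -5179/2184 ≈ -2.3713)
Z(t) = 2 + t
Z(-12)*(M(4) + y) = (2 - 12)*(1 - 5179/2184) = -10*(-2995/2184) = 14975/1092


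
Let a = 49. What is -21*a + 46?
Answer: -983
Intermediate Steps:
-21*a + 46 = -21*49 + 46 = -1029 + 46 = -983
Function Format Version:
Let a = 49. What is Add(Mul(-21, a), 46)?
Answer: -983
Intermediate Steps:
Add(Mul(-21, a), 46) = Add(Mul(-21, 49), 46) = Add(-1029, 46) = -983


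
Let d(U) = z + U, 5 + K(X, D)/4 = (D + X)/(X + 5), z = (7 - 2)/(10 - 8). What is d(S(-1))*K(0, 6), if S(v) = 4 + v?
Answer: -418/5 ≈ -83.600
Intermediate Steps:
z = 5/2 ≈ 2.5000
K(X, D) = -20 + 4*(D + X)/(5 + X) (K(X, D) = -20 + 4*((D + X)/(X + 5)) = -20 + 4*((D + X)/(5 + X)) = -20 + 4*(D + X)/(5 + X))
d(U) = 5/2 + U
d(S(-1))*K(0, 6) = (5/2 + (4 - 1))*(4*(-25 + 6 - 4*0)/(5 + 0)) = (5/2 + 3)*(4*(-25 + 6 + 0)/5) = 11*(4*(1/5)*(-19))/2 = (11/2)*(-76/5) = -418/5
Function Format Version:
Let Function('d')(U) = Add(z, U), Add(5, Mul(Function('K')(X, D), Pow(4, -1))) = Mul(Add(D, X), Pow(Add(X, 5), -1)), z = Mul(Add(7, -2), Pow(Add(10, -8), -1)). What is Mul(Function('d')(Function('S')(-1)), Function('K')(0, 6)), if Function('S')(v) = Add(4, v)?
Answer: Rational(-418, 5) ≈ -83.600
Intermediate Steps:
z = Rational(5, 2) (z = Mul(5, Pow(2, -1)) = Mul(5, Rational(1, 2)) = Rational(5, 2) ≈ 2.5000)
Function('K')(X, D) = Add(-20, Mul(4, Pow(Add(5, X), -1), Add(D, X))) (Function('K')(X, D) = Add(-20, Mul(4, Mul(Add(D, X), Pow(Add(X, 5), -1)))) = Add(-20, Mul(4, Mul(Add(D, X), Pow(Add(5, X), -1)))) = Add(-20, Mul(4, Mul(Pow(Add(5, X), -1), Add(D, X)))) = Add(-20, Mul(4, Pow(Add(5, X), -1), Add(D, X))))
Function('d')(U) = Add(Rational(5, 2), U)
Mul(Function('d')(Function('S')(-1)), Function('K')(0, 6)) = Mul(Add(Rational(5, 2), Add(4, -1)), Mul(4, Pow(Add(5, 0), -1), Add(-25, 6, Mul(-4, 0)))) = Mul(Add(Rational(5, 2), 3), Mul(4, Pow(5, -1), Add(-25, 6, 0))) = Mul(Rational(11, 2), Mul(4, Rational(1, 5), -19)) = Mul(Rational(11, 2), Rational(-76, 5)) = Rational(-418, 5)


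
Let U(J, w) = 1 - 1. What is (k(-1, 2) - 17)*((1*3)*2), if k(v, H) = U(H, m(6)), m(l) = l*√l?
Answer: -102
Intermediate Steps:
m(l) = l^(3/2)
U(J, w) = 0
k(v, H) = 0
(k(-1, 2) - 17)*((1*3)*2) = (0 - 17)*((1*3)*2) = -51*2 = -17*6 = -102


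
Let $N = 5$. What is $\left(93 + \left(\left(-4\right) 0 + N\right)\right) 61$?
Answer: $5978$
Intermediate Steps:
$\left(93 + \left(\left(-4\right) 0 + N\right)\right) 61 = \left(93 + \left(\left(-4\right) 0 + 5\right)\right) 61 = \left(93 + \left(0 + 5\right)\right) 61 = \left(93 + 5\right) 61 = 98 \cdot 61 = 5978$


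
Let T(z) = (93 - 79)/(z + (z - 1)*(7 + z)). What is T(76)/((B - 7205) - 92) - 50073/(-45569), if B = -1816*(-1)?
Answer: 247044217721/224823000627 ≈ 1.0988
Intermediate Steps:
B = 1816
T(z) = 14/(z + (-1 + z)*(7 + z))
T(76)/((B - 7205) - 92) - 50073/(-45569) = (14/(-7 + 76² + 7*76))/((1816 - 7205) - 92) - 50073/(-45569) = (14/(-7 + 5776 + 532))/(-5389 - 92) - 50073*(-1/45569) = (14/6301)/(-5481) + 50073/45569 = (14*(1/6301))*(-1/5481) + 50073/45569 = (14/6301)*(-1/5481) + 50073/45569 = -2/4933683 + 50073/45569 = 247044217721/224823000627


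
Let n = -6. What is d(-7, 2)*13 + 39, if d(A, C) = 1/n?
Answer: 221/6 ≈ 36.833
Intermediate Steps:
d(A, C) = -⅙ (d(A, C) = 1/(-6) = -⅙)
d(-7, 2)*13 + 39 = -⅙*13 + 39 = -13/6 + 39 = 221/6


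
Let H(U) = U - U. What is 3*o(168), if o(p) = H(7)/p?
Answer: 0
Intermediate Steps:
H(U) = 0
o(p) = 0 (o(p) = 0/p = 0)
3*o(168) = 3*0 = 0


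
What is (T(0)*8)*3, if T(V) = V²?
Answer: 0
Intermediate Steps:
(T(0)*8)*3 = (0²*8)*3 = (0*8)*3 = 0*3 = 0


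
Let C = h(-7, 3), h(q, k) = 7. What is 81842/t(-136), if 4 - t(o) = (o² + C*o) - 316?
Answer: -40921/8612 ≈ -4.7516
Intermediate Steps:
C = 7
t(o) = 320 - o² - 7*o (t(o) = 4 - ((o² + 7*o) - 316) = 4 - (-316 + o² + 7*o) = 4 + (316 - o² - 7*o) = 320 - o² - 7*o)
81842/t(-136) = 81842/(320 - 1*(-136)² - 7*(-136)) = 81842/(320 - 1*18496 + 952) = 81842/(320 - 18496 + 952) = 81842/(-17224) = 81842*(-1/17224) = -40921/8612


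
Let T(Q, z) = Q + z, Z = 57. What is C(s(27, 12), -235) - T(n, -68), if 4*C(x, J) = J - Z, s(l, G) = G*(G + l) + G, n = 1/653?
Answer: -3266/653 ≈ -5.0015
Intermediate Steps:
n = 1/653 ≈ 0.0015314
s(l, G) = G + G*(G + l)
C(x, J) = -57/4 + J/4 (C(x, J) = (J - 1*57)/4 = (J - 57)/4 = (-57 + J)/4 = -57/4 + J/4)
C(s(27, 12), -235) - T(n, -68) = (-57/4 + (¼)*(-235)) - (1/653 - 68) = (-57/4 - 235/4) - 1*(-44403/653) = -73 + 44403/653 = -3266/653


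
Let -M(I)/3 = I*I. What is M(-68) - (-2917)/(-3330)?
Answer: -46196677/3330 ≈ -13873.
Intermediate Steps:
M(I) = -3*I**2 (M(I) = -3*I*I = -3*I**2)
M(-68) - (-2917)/(-3330) = -3*(-68)**2 - (-2917)/(-3330) = -3*4624 - (-2917)*(-1)/3330 = -13872 - 1*2917/3330 = -13872 - 2917/3330 = -46196677/3330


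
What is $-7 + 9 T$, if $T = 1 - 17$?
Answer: $-151$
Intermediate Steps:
$T = -16$
$-7 + 9 T = -7 + 9 \left(-16\right) = -7 - 144 = -151$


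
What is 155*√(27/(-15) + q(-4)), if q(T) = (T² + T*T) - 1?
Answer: 31*√730 ≈ 837.57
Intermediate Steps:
q(T) = -1 + 2*T² (q(T) = (T² + T²) - 1 = 2*T² - 1 = -1 + 2*T²)
155*√(27/(-15) + q(-4)) = 155*√(27/(-15) + (-1 + 2*(-4)²)) = 155*√(27*(-1/15) + (-1 + 2*16)) = 155*√(-9/5 + (-1 + 32)) = 155*√(-9/5 + 31) = 155*√(146/5) = 155*(√730/5) = 31*√730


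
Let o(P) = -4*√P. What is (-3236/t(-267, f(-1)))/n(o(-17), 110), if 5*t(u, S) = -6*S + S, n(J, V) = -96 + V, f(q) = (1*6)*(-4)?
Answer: -809/84 ≈ -9.6310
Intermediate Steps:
f(q) = -24 (f(q) = 6*(-4) = -24)
t(u, S) = -S (t(u, S) = (-6*S + S)/5 = (-5*S)/5 = -S)
(-3236/t(-267, f(-1)))/n(o(-17), 110) = (-3236/((-1*(-24))))/(-96 + 110) = -3236/24/14 = -3236*1/24*(1/14) = -809/6*1/14 = -809/84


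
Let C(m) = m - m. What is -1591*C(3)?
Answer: 0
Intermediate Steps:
C(m) = 0
-1591*C(3) = -1591*0 = 0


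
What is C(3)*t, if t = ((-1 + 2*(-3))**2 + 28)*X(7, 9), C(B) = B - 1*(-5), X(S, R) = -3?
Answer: -1848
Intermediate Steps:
C(B) = 5 + B (C(B) = B + 5 = 5 + B)
t = -231 (t = ((-1 + 2*(-3))**2 + 28)*(-3) = ((-1 - 6)**2 + 28)*(-3) = ((-7)**2 + 28)*(-3) = (49 + 28)*(-3) = 77*(-3) = -231)
C(3)*t = (5 + 3)*(-231) = 8*(-231) = -1848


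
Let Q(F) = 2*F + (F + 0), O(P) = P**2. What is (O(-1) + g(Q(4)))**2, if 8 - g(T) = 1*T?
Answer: 9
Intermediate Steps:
Q(F) = 3*F (Q(F) = 2*F + F = 3*F)
g(T) = 8 - T
(O(-1) + g(Q(4)))**2 = ((-1)**2 + (8 - 3*4))**2 = (1 + (8 - 1*12))**2 = (1 + (8 - 12))**2 = (1 - 4)**2 = (-3)**2 = 9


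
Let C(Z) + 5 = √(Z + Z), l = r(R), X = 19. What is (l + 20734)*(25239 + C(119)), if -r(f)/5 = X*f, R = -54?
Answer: 652652176 + 25864*√238 ≈ 6.5305e+8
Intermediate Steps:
r(f) = -95*f
l = 5130 (l = -95*(-54) = 5130)
C(Z) = -5 + √2*√Z (C(Z) = -5 + √(Z + Z) = -5 + √(2*Z) = -5 + √2*√Z)
(l + 20734)*(25239 + C(119)) = (5130 + 20734)*(25239 + (-5 + √2*√119)) = 25864*(25239 + (-5 + √238)) = 25864*(25234 + √238) = 652652176 + 25864*√238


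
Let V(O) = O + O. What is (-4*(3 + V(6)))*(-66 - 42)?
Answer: 6480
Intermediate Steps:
V(O) = 2*O
(-4*(3 + V(6)))*(-66 - 42) = (-4*(3 + 2*6))*(-66 - 42) = -4*(3 + 12)*(-108) = -4*15*(-108) = -60*(-108) = 6480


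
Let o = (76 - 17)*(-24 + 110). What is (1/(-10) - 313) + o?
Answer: 47609/10 ≈ 4760.9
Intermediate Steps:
o = 5074 (o = 59*86 = 5074)
(1/(-10) - 313) + o = (1/(-10) - 313) + 5074 = (-⅒ - 313) + 5074 = -3131/10 + 5074 = 47609/10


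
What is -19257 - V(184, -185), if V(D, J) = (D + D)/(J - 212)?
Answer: -7644661/397 ≈ -19256.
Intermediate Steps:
V(D, J) = 2*D/(-212 + J) (V(D, J) = (2*D)/(-212 + J) = 2*D/(-212 + J))
-19257 - V(184, -185) = -19257 - 2*184/(-212 - 185) = -19257 - 2*184/(-397) = -19257 - 2*184*(-1)/397 = -19257 - 1*(-368/397) = -19257 + 368/397 = -7644661/397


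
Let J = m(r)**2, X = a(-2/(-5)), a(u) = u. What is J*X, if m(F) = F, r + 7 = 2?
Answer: 10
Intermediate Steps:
r = -5 (r = -7 + 2 = -5)
X = 2/5 (X = -2/(-5) = -2*(-1/5) = 2/5 ≈ 0.40000)
J = 25 (J = (-5)**2 = 25)
J*X = 25*(2/5) = 10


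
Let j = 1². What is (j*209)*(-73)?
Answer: -15257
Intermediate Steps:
j = 1
(j*209)*(-73) = (1*209)*(-73) = 209*(-73) = -15257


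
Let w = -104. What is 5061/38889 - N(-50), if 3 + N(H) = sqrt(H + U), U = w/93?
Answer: 40576/12963 - I*sqrt(442122)/93 ≈ 3.1301 - 7.1497*I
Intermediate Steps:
U = -104/93 ≈ -1.1183
N(H) = -3 + sqrt(-104/93 + H) (N(H) = -3 + sqrt(H - 104/93) = -3 + sqrt(-104/93 + H))
5061/38889 - N(-50) = 5061/38889 - (-3 + sqrt(-9672 + 8649*(-50))/93) = 5061*(1/38889) - (-3 + sqrt(-9672 - 432450)/93) = 1687/12963 - (-3 + sqrt(-442122)/93) = 1687/12963 - (-3 + (I*sqrt(442122))/93) = 1687/12963 - (-3 + I*sqrt(442122)/93) = 1687/12963 + (3 - I*sqrt(442122)/93) = 40576/12963 - I*sqrt(442122)/93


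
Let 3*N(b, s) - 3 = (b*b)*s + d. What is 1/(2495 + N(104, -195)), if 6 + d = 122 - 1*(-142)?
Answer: -1/700458 ≈ -1.4276e-6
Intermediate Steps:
d = 258 (d = -6 + (122 - 1*(-142)) = -6 + (122 + 142) = -6 + 264 = 258)
N(b, s) = 87 + s*b²/3 (N(b, s) = 1 + ((b*b)*s + 258)/3 = 1 + (b²*s + 258)/3 = 1 + (s*b² + 258)/3 = 1 + (258 + s*b²)/3 = 1 + (86 + s*b²/3) = 87 + s*b²/3)
1/(2495 + N(104, -195)) = 1/(2495 + (87 + (⅓)*(-195)*104²)) = 1/(2495 + (87 + (⅓)*(-195)*10816)) = 1/(2495 + (87 - 703040)) = 1/(2495 - 702953) = 1/(-700458) = -1/700458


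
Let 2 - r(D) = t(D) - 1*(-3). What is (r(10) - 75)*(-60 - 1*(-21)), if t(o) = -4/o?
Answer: 14742/5 ≈ 2948.4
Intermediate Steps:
r(D) = -1 + 4/D (r(D) = 2 - (-4/D - 1*(-3)) = 2 - (-4/D + 3) = 2 - (3 - 4/D) = 2 + (-3 + 4/D) = -1 + 4/D)
(r(10) - 75)*(-60 - 1*(-21)) = ((4 - 1*10)/10 - 75)*(-60 - 1*(-21)) = ((4 - 10)/10 - 75)*(-60 + 21) = ((1/10)*(-6) - 75)*(-39) = (-3/5 - 75)*(-39) = -378/5*(-39) = 14742/5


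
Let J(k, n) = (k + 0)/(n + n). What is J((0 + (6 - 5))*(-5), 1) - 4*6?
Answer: -53/2 ≈ -26.500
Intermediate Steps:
J(k, n) = k/(2*n) (J(k, n) = k/((2*n)) = k*(1/(2*n)) = k/(2*n))
J((0 + (6 - 5))*(-5), 1) - 4*6 = (1/2)*((0 + (6 - 5))*(-5))/1 - 4*6 = (1/2)*((0 + 1)*(-5))*1 - 4*6 = (1/2)*(1*(-5))*1 - 24 = (1/2)*(-5)*1 - 24 = -5/2 - 24 = -53/2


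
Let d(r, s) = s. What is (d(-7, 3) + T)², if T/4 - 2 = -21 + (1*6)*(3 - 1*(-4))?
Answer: 9025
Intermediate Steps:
T = 92 (T = 8 + 4*(-21 + (1*6)*(3 - 1*(-4))) = 8 + 4*(-21 + 6*(3 + 4)) = 8 + 4*(-21 + 6*7) = 8 + 4*(-21 + 42) = 8 + 4*21 = 8 + 84 = 92)
(d(-7, 3) + T)² = (3 + 92)² = 95² = 9025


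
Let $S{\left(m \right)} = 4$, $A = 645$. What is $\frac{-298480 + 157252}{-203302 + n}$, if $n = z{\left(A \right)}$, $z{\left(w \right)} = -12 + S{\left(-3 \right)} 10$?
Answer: $\frac{7846}{11293} \approx 0.69477$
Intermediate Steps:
$z{\left(w \right)} = 28$ ($z{\left(w \right)} = -12 + 4 \cdot 10 = -12 + 40 = 28$)
$n = 28$
$\frac{-298480 + 157252}{-203302 + n} = \frac{-298480 + 157252}{-203302 + 28} = - \frac{141228}{-203274} = \left(-141228\right) \left(- \frac{1}{203274}\right) = \frac{7846}{11293}$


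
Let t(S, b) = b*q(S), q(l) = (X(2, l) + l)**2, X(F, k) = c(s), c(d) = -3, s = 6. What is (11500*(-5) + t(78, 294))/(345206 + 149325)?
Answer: 1596250/494531 ≈ 3.2278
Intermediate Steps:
X(F, k) = -3
q(l) = (-3 + l)**2
t(S, b) = b*(-3 + S)**2
(11500*(-5) + t(78, 294))/(345206 + 149325) = (11500*(-5) + 294*(-3 + 78)**2)/(345206 + 149325) = (-57500 + 294*75**2)/494531 = (-57500 + 294*5625)*(1/494531) = (-57500 + 1653750)*(1/494531) = 1596250*(1/494531) = 1596250/494531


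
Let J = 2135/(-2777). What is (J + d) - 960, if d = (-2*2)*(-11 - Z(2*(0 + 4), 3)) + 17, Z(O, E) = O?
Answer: -2409794/2777 ≈ -867.77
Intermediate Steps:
J = -2135/2777 (J = 2135*(-1/2777) = -2135/2777 ≈ -0.76882)
d = 93 (d = (-2*2)*(-11 - 2*(0 + 4)) + 17 = -4*(-11 - 2*4) + 17 = -4*(-11 - 1*8) + 17 = -4*(-11 - 8) + 17 = -4*(-19) + 17 = 76 + 17 = 93)
(J + d) - 960 = (-2135/2777 + 93) - 960 = 256126/2777 - 960 = -2409794/2777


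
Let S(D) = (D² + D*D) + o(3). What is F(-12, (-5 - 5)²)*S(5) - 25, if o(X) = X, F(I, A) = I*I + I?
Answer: 6971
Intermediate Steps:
F(I, A) = I + I² (F(I, A) = I² + I = I + I²)
S(D) = 3 + 2*D² (S(D) = (D² + D*D) + 3 = (D² + D²) + 3 = 2*D² + 3 = 3 + 2*D²)
F(-12, (-5 - 5)²)*S(5) - 25 = (-12*(1 - 12))*(3 + 2*5²) - 25 = (-12*(-11))*(3 + 2*25) - 25 = 132*(3 + 50) - 25 = 132*53 - 25 = 6996 - 25 = 6971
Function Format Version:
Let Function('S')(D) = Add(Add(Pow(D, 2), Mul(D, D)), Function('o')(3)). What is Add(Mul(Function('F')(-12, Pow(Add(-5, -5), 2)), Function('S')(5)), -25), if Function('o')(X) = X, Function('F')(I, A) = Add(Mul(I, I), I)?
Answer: 6971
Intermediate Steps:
Function('F')(I, A) = Add(I, Pow(I, 2)) (Function('F')(I, A) = Add(Pow(I, 2), I) = Add(I, Pow(I, 2)))
Function('S')(D) = Add(3, Mul(2, Pow(D, 2))) (Function('S')(D) = Add(Add(Pow(D, 2), Mul(D, D)), 3) = Add(Add(Pow(D, 2), Pow(D, 2)), 3) = Add(Mul(2, Pow(D, 2)), 3) = Add(3, Mul(2, Pow(D, 2))))
Add(Mul(Function('F')(-12, Pow(Add(-5, -5), 2)), Function('S')(5)), -25) = Add(Mul(Mul(-12, Add(1, -12)), Add(3, Mul(2, Pow(5, 2)))), -25) = Add(Mul(Mul(-12, -11), Add(3, Mul(2, 25))), -25) = Add(Mul(132, Add(3, 50)), -25) = Add(Mul(132, 53), -25) = Add(6996, -25) = 6971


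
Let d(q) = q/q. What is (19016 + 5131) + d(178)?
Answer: 24148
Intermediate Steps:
d(q) = 1
(19016 + 5131) + d(178) = (19016 + 5131) + 1 = 24147 + 1 = 24148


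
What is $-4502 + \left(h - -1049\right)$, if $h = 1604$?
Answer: $-1849$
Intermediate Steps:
$-4502 + \left(h - -1049\right) = -4502 + \left(1604 - -1049\right) = -4502 + \left(1604 + 1049\right) = -4502 + 2653 = -1849$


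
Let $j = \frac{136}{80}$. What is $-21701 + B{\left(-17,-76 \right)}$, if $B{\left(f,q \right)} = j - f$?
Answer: $- \frac{216823}{10} \approx -21682.0$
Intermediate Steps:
$j = \frac{17}{10}$ ($j = 136 \cdot \frac{1}{80} = \frac{17}{10} \approx 1.7$)
$B{\left(f,q \right)} = \frac{17}{10} - f$
$-21701 + B{\left(-17,-76 \right)} = -21701 + \left(\frac{17}{10} - -17\right) = -21701 + \left(\frac{17}{10} + 17\right) = -21701 + \frac{187}{10} = - \frac{216823}{10}$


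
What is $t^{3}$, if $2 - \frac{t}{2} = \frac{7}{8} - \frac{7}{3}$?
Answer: $\frac{571787}{1728} \approx 330.9$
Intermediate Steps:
$t = \frac{83}{12}$ ($t = 4 - 2 \left(\frac{7}{8} - \frac{7}{3}\right) = 4 - - \frac{35}{12} = 4 + \frac{35}{12} = \frac{83}{12} \approx 6.9167$)
$t^{3} = \left(\frac{83}{12}\right)^{3} = \frac{571787}{1728}$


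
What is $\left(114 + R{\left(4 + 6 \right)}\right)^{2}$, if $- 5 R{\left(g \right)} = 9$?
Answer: $\frac{314721}{25} \approx 12589.0$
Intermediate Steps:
$R{\left(g \right)} = - \frac{9}{5}$ ($R{\left(g \right)} = \left(- \frac{1}{5}\right) 9 = - \frac{9}{5}$)
$\left(114 + R{\left(4 + 6 \right)}\right)^{2} = \left(114 - \frac{9}{5}\right)^{2} = \left(\frac{561}{5}\right)^{2} = \frac{314721}{25}$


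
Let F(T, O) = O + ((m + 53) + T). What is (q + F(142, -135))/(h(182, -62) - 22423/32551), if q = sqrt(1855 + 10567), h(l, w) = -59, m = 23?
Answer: -2701733/1942932 - 32551*sqrt(12422)/1942932 ≈ -3.2578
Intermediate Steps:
q = sqrt(12422) ≈ 111.45
F(T, O) = 76 + O + T (F(T, O) = O + ((23 + 53) + T) = O + (76 + T) = 76 + O + T)
(q + F(142, -135))/(h(182, -62) - 22423/32551) = (sqrt(12422) + (76 - 135 + 142))/(-59 - 22423/32551) = (sqrt(12422) + 83)/(-59 - 22423*1/32551) = (83 + sqrt(12422))/(-59 - 22423/32551) = (83 + sqrt(12422))/(-1942932/32551) = (83 + sqrt(12422))*(-32551/1942932) = -2701733/1942932 - 32551*sqrt(12422)/1942932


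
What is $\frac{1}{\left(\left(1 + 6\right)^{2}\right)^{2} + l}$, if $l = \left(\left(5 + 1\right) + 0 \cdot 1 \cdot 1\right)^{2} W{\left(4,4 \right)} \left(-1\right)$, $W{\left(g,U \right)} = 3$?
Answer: $\frac{1}{2293} \approx 0.00043611$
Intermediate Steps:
$l = -108$ ($l = \left(\left(5 + 1\right) + 0 \cdot 1 \cdot 1\right)^{2} \cdot 3 \left(-1\right) = \left(6 + 0 \cdot 1\right)^{2} \cdot 3 \left(-1\right) = \left(6 + 0\right)^{2} \cdot 3 \left(-1\right) = 6^{2} \cdot 3 \left(-1\right) = 36 \cdot 3 \left(-1\right) = 108 \left(-1\right) = -108$)
$\frac{1}{\left(\left(1 + 6\right)^{2}\right)^{2} + l} = \frac{1}{\left(\left(1 + 6\right)^{2}\right)^{2} - 108} = \frac{1}{\left(7^{2}\right)^{2} - 108} = \frac{1}{49^{2} - 108} = \frac{1}{2401 - 108} = \frac{1}{2293}$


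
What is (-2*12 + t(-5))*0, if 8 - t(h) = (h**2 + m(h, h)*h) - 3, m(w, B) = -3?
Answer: 0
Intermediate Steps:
t(h) = 11 - h**2 + 3*h (t(h) = 8 - ((h**2 - 3*h) - 3) = 8 - (-3 + h**2 - 3*h) = 8 + (3 - h**2 + 3*h) = 11 - h**2 + 3*h)
(-2*12 + t(-5))*0 = (-2*12 + (11 - 1*(-5)**2 + 3*(-5)))*0 = (-24 + (11 - 1*25 - 15))*0 = (-24 + (11 - 25 - 15))*0 = (-24 - 29)*0 = -53*0 = 0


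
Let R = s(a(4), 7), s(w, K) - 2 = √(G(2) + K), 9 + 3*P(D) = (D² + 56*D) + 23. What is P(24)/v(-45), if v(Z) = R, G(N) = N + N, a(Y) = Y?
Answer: -3868/21 + 1934*√11/21 ≈ 121.25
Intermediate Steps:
P(D) = 14/3 + D²/3 + 56*D/3 (P(D) = -3 + ((D² + 56*D) + 23)/3 = -3 + (23 + D² + 56*D)/3 = -3 + (23/3 + D²/3 + 56*D/3) = 14/3 + D²/3 + 56*D/3)
G(N) = 2*N
s(w, K) = 2 + √(4 + K) (s(w, K) = 2 + √(2*2 + K) = 2 + √(4 + K))
R = 2 + √11 (R = 2 + √(4 + 7) = 2 + √11 ≈ 5.3166)
v(Z) = 2 + √11
P(24)/v(-45) = (14/3 + (⅓)*24² + (56/3)*24)/(2 + √11) = (14/3 + (⅓)*576 + 448)/(2 + √11) = (14/3 + 192 + 448)/(2 + √11) = 1934/(3*(2 + √11))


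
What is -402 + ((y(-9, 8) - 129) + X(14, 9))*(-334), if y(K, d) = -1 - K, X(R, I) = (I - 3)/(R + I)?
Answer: 918272/23 ≈ 39925.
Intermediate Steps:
X(R, I) = (-3 + I)/(I + R)
-402 + ((y(-9, 8) - 129) + X(14, 9))*(-334) = -402 + (((-1 - 1*(-9)) - 129) + (-3 + 9)/(9 + 14))*(-334) = -402 + (((-1 + 9) - 129) + 6/23)*(-334) = -402 + ((8 - 129) + (1/23)*6)*(-334) = -402 + (-121 + 6/23)*(-334) = -402 - 2777/23*(-334) = -402 + 927518/23 = 918272/23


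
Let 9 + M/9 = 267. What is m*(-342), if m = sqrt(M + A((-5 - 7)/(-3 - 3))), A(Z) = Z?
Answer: -684*sqrt(581) ≈ -16487.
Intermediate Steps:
M = 2322 (M = -81 + 9*267 = -81 + 2403 = 2322)
m = 2*sqrt(581) (m = sqrt(2322 + (-5 - 7)/(-3 - 3)) = sqrt(2322 - 12/(-6)) = sqrt(2322 - 12*(-1/6)) = sqrt(2322 + 2) = sqrt(2324) = 2*sqrt(581) ≈ 48.208)
m*(-342) = (2*sqrt(581))*(-342) = -684*sqrt(581)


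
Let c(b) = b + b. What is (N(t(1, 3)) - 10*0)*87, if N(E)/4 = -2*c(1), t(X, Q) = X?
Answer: -1392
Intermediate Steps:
c(b) = 2*b
N(E) = -16 (N(E) = 4*(-4) = -16)
(N(t(1, 3)) - 10*0)*87 = (-16 - 10*0)*87 = (-16 + 0)*87 = -16*87 = -1392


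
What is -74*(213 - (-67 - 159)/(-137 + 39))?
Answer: -763976/49 ≈ -15591.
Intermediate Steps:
-74*(213 - (-67 - 159)/(-137 + 39)) = -74*(213 - (-226)/(-98)) = -74*(213 - (-226)*(-1)/98) = -74*(213 - 1*113/49) = -74*(213 - 113/49) = -74*10324/49 = -763976/49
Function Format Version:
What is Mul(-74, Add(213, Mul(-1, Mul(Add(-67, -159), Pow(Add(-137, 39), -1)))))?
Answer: Rational(-763976, 49) ≈ -15591.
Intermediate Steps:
Mul(-74, Add(213, Mul(-1, Mul(Add(-67, -159), Pow(Add(-137, 39), -1))))) = Mul(-74, Add(213, Mul(-1, Mul(-226, Pow(-98, -1))))) = Mul(-74, Add(213, Mul(-1, Mul(-226, Rational(-1, 98))))) = Mul(-74, Add(213, Mul(-1, Rational(113, 49)))) = Mul(-74, Add(213, Rational(-113, 49))) = Mul(-74, Rational(10324, 49)) = Rational(-763976, 49)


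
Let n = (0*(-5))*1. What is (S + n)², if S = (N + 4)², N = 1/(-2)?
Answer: 2401/16 ≈ 150.06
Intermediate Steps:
N = -½ (N = 1*(-½) = -½ ≈ -0.50000)
n = 0 (n = 0*1 = 0)
S = 49/4 (S = (-½ + 4)² = (7/2)² = 49/4 ≈ 12.250)
(S + n)² = (49/4 + 0)² = (49/4)² = 2401/16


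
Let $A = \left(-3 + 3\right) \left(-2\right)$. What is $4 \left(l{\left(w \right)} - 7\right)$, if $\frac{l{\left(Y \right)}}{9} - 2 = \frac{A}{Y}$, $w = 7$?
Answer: $44$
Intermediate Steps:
$A = 0$ ($A = 0 \left(-2\right) = 0$)
$l{\left(Y \right)} = 18$ ($l{\left(Y \right)} = 18 + 9 \frac{0}{Y} = 18 + 9 \cdot 0 = 18 + 0 = 18$)
$4 \left(l{\left(w \right)} - 7\right) = 4 \left(18 - 7\right) = 4 \cdot 11 = 44$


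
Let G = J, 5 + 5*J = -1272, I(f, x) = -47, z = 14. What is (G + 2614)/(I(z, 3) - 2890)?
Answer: -3931/4895 ≈ -0.80306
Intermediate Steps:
J = -1277/5 (J = -1 + (⅕)*(-1272) = -1 - 1272/5 = -1277/5 ≈ -255.40)
G = -1277/5 ≈ -255.40
(G + 2614)/(I(z, 3) - 2890) = (-1277/5 + 2614)/(-47 - 2890) = (11793/5)/(-2937) = (11793/5)*(-1/2937) = -3931/4895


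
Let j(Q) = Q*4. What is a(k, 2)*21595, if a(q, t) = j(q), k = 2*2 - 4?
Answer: 0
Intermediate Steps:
j(Q) = 4*Q
k = 0 (k = 4 - 4 = 0)
a(q, t) = 4*q
a(k, 2)*21595 = (4*0)*21595 = 0*21595 = 0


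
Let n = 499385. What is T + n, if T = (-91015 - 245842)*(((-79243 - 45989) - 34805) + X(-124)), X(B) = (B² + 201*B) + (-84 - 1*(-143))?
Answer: 57106519167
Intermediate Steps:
X(B) = 59 + B² + 201*B (X(B) = (B² + 201*B) + (-84 + 143) = (B² + 201*B) + 59 = 59 + B² + 201*B)
T = 57106019782 (T = (-91015 - 245842)*(((-79243 - 45989) - 34805) + (59 + (-124)² + 201*(-124))) = -336857*((-125232 - 34805) + (59 + 15376 - 24924)) = -336857*(-160037 - 9489) = -336857*(-169526) = 57106019782)
T + n = 57106019782 + 499385 = 57106519167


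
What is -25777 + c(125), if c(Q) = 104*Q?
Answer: -12777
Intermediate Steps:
-25777 + c(125) = -25777 + 104*125 = -25777 + 13000 = -12777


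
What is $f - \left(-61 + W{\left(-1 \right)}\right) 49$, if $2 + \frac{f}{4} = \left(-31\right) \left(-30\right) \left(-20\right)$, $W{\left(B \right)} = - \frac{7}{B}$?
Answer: $-71762$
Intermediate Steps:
$f = -74408$ ($f = -8 + 4 \left(-31\right) \left(-30\right) \left(-20\right) = -8 + 4 \cdot 930 \left(-20\right) = -8 + 4 \left(-18600\right) = -8 - 74400 = -74408$)
$f - \left(-61 + W{\left(-1 \right)}\right) 49 = -74408 - \left(-61 - \frac{7}{-1}\right) 49 = -74408 - \left(-61 - -7\right) 49 = -74408 - \left(-61 + 7\right) 49 = -74408 - \left(-54\right) 49 = -74408 - -2646 = -74408 + 2646 = -71762$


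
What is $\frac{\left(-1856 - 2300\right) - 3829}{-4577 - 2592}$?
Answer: $\frac{7985}{7169} \approx 1.1138$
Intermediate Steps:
$\frac{\left(-1856 - 2300\right) - 3829}{-4577 - 2592} = \frac{-4156 - 3829}{-7169} = \left(-7985\right) \left(- \frac{1}{7169}\right) = \frac{7985}{7169}$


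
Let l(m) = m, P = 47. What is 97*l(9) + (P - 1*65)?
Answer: 855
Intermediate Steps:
97*l(9) + (P - 1*65) = 97*9 + (47 - 1*65) = 873 + (47 - 65) = 873 - 18 = 855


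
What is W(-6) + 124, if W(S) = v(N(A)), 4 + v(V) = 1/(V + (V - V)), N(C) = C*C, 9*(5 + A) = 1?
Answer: 232401/1936 ≈ 120.04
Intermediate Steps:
A = -44/9 (A = -5 + (⅑)*1 = -5 + ⅑ = -44/9 ≈ -4.8889)
N(C) = C²
v(V) = -4 + 1/V (v(V) = -4 + 1/(V + (V - V)) = -4 + 1/(V + 0) = -4 + 1/V)
W(S) = -7663/1936 (W(S) = -4 + 1/((-44/9)²) = -4 + 1/(1936/81) = -4 + 81/1936 = -7663/1936)
W(-6) + 124 = -7663/1936 + 124 = 232401/1936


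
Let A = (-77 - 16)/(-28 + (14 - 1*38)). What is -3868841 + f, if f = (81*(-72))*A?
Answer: -50430527/13 ≈ -3.8793e+6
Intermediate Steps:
A = 93/52 (A = -93/(-28 + (14 - 38)) = -93/(-28 - 24) = -93/(-52) = -93*(-1/52) = 93/52 ≈ 1.7885)
f = -135594/13 (f = (81*(-72))*(93/52) = -5832*93/52 = -135594/13 ≈ -10430.)
-3868841 + f = -3868841 - 135594/13 = -50430527/13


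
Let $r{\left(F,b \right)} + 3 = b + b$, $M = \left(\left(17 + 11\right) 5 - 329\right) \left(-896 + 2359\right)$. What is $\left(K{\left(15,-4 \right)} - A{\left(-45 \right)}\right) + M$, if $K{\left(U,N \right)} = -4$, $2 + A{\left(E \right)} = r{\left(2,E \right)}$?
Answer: $-276416$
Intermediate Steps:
$M = -276507$ ($M = \left(28 \cdot 5 - 329\right) 1463 = \left(140 - 329\right) 1463 = \left(-189\right) 1463 = -276507$)
$r{\left(F,b \right)} = -3 + 2 b$ ($r{\left(F,b \right)} = -3 + \left(b + b\right) = -3 + 2 b$)
$A{\left(E \right)} = -5 + 2 E$ ($A{\left(E \right)} = -2 + \left(-3 + 2 E\right) = -5 + 2 E$)
$\left(K{\left(15,-4 \right)} - A{\left(-45 \right)}\right) + M = \left(-4 - \left(-5 + 2 \left(-45\right)\right)\right) - 276507 = \left(-4 - \left(-5 - 90\right)\right) - 276507 = \left(-4 - -95\right) - 276507 = \left(-4 + 95\right) - 276507 = 91 - 276507 = -276416$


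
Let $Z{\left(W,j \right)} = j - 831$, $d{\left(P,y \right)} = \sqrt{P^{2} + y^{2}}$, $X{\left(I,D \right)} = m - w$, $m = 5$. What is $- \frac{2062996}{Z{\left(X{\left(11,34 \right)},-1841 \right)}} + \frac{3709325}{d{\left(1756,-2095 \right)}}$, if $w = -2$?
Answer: $\frac{515749}{668} + \frac{3709325 \sqrt{7472561}}{7472561} \approx 2129.0$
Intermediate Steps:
$X{\left(I,D \right)} = 7$ ($X{\left(I,D \right)} = 5 - -2 = 5 + 2 = 7$)
$Z{\left(W,j \right)} = -831 + j$ ($Z{\left(W,j \right)} = j - 831 = -831 + j$)
$- \frac{2062996}{Z{\left(X{\left(11,34 \right)},-1841 \right)}} + \frac{3709325}{d{\left(1756,-2095 \right)}} = - \frac{2062996}{-831 - 1841} + \frac{3709325}{\sqrt{1756^{2} + \left(-2095\right)^{2}}} = - \frac{2062996}{-2672} + \frac{3709325}{\sqrt{3083536 + 4389025}} = \left(-2062996\right) \left(- \frac{1}{2672}\right) + \frac{3709325}{\sqrt{7472561}} = \frac{515749}{668} + 3709325 \frac{\sqrt{7472561}}{7472561} = \frac{515749}{668} + \frac{3709325 \sqrt{7472561}}{7472561}$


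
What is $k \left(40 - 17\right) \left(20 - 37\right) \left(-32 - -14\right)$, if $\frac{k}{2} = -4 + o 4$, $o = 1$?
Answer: $0$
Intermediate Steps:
$k = 0$ ($k = 2 \left(-4 + 1 \cdot 4\right) = 2 \left(-4 + 4\right) = 2 \cdot 0 = 0$)
$k \left(40 - 17\right) \left(20 - 37\right) \left(-32 - -14\right) = 0 \left(40 - 17\right) \left(20 - 37\right) \left(-32 - -14\right) = 0 \cdot 23 \left(-17\right) \left(-32 + 14\right) = 0 \left(-391\right) \left(-18\right) = 0 \left(-18\right) = 0$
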